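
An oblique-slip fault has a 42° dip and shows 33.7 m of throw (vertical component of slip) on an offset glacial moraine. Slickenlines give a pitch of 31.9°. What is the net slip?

95.3 m

dip-slip = throw / sin(dip) = 33.7 / sin(42°) = 50.36 m
net slip = dip-slip / sin(rake) = 50.36 / sin(31.9°) = 95.3 m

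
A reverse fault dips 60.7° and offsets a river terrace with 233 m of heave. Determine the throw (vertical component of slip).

throw = heave × tan(dip) = 233 × tan(60.7°) = 415 m

415 m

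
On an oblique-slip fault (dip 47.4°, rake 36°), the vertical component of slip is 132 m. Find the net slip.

dip-slip = throw / sin(dip) = 132 / sin(47.4°) = 179.3 m
net slip = dip-slip / sin(rake) = 179.3 / sin(36°) = 305 m

305 m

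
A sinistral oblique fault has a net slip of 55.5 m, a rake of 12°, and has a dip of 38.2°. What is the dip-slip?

11.5 m

dip-slip = net slip × sin(rake) = 55.5 m × sin(12°) = 11.5 m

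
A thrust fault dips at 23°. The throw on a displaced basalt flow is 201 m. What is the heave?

474 m

heave = throw / tan(dip) = 201 / tan(23°) = 474 m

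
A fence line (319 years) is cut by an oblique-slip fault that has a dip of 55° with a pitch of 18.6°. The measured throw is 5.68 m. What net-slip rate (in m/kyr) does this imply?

68.1 m/kyr

dip-slip = throw / sin(dip) = 5.68 / sin(55°) = 6.934 m
net slip = dip-slip / sin(rake) = 6.934 / sin(18.6°) = 21.74 m
rate = 21.74 m / 319 years = 0.0681 m/yr = 68.1 m/kyr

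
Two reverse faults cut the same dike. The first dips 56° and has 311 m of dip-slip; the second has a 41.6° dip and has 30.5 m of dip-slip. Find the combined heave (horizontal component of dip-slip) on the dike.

heave_A = 311 × cos(56°) = 173.9 m
heave_B = 30.5 × cos(41.6°) = 22.81 m
total = 173.9 + 22.81 = 197 m

197 m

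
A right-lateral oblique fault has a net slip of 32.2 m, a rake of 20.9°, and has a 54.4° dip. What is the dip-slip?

dip-slip = net slip × sin(rake) = 32.2 m × sin(20.9°) = 11.5 m

11.5 m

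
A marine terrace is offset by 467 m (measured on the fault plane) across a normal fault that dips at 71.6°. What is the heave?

147 m

heave = dip-slip × cos(dip) = 467 m × cos(71.6°) = 147 m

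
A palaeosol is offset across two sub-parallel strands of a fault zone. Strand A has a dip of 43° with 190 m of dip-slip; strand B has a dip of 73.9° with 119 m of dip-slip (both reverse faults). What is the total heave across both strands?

172 m

heave_A = 190 × cos(43°) = 139 m
heave_B = 119 × cos(73.9°) = 33 m
total = 139 + 33 = 172 m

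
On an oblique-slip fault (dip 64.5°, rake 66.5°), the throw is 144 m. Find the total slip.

174 m

dip-slip = throw / sin(dip) = 144 / sin(64.5°) = 159.5 m
net slip = dip-slip / sin(rake) = 159.5 / sin(66.5°) = 174 m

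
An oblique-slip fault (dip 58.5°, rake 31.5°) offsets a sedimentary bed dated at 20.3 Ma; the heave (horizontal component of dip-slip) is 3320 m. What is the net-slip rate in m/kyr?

dip-slip = heave / cos(dip) = 3320 / cos(58.5°) = 6354 m
net slip = dip-slip / sin(rake) = 6354 / sin(31.5°) = 12160 m
rate = 12160 m / 20.3 Ma = 0.000599 m/yr = 0.599 m/kyr

0.599 m/kyr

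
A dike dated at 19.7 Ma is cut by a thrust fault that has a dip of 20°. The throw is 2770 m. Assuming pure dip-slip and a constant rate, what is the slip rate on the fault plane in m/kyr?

0.411 m/kyr

dip-slip = throw / sin(dip) = 2770 m / sin(20°) = 8099 m
rate = 8099 m / 19.7 Ma = 0.000411 m/yr = 0.411 m/kyr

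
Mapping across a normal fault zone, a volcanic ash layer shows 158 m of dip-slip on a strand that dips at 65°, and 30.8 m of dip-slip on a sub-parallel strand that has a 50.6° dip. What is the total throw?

167 m

throw_A = 158 × sin(65°) = 143.2 m
throw_B = 30.8 × sin(50.6°) = 23.80 m
total = 143.2 + 23.80 = 167 m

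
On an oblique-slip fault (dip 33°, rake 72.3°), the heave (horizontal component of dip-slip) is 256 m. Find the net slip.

dip-slip = heave / cos(dip) = 256 / cos(33°) = 305.2 m
net slip = dip-slip / sin(rake) = 305.2 / sin(72.3°) = 320 m

320 m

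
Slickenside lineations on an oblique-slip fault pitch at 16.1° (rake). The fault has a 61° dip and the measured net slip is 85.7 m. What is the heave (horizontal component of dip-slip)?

11.5 m

dip-slip = net slip × sin(rake) = 85.7 m × sin(16.1°) = 23.77 m
heave = dip-slip × cos(dip) = 23.77 × cos(61°) = 11.5 m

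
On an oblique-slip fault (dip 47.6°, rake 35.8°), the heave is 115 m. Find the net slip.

dip-slip = heave / cos(dip) = 115 / cos(47.6°) = 170.5 m
net slip = dip-slip / sin(rake) = 170.5 / sin(35.8°) = 292 m

292 m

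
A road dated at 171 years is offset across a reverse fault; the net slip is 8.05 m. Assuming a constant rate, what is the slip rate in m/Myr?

47100 m/Myr

rate = 8.05 m / 171 years = 0.0471 m/yr = 47100 m/Myr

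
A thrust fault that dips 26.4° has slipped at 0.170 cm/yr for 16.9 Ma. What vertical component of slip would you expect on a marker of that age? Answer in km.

dip-slip = rate × time = 0.170 cm/yr × 16.9 Ma = 28730 m
throw = dip-slip × sin(dip) = 28730 × sin(26.4°) = 12800 m = 12.8 km

12.8 km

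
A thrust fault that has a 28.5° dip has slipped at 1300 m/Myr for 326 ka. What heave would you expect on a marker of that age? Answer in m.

372 m

dip-slip = rate × time = 1300 m/Myr × 326 ka = 423.8 m
heave = dip-slip × cos(dip) = 423.8 × cos(28.5°) = 372 m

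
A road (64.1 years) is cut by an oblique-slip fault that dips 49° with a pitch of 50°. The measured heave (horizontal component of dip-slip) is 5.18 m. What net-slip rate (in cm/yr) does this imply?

dip-slip = heave / cos(dip) = 5.18 / cos(49°) = 7.896 m
net slip = dip-slip / sin(rake) = 7.896 / sin(50°) = 10.31 m
rate = 10.31 m / 64.1 years = 0.161 m/yr = 16.1 cm/yr

16.1 cm/yr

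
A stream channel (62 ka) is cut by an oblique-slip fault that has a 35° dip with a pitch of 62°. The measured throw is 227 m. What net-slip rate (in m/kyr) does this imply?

dip-slip = throw / sin(dip) = 227 / sin(35°) = 395.8 m
net slip = dip-slip / sin(rake) = 395.8 / sin(62°) = 448.2 m
rate = 448.2 m / 62 ka = 0.00723 m/yr = 7.23 m/kyr

7.23 m/kyr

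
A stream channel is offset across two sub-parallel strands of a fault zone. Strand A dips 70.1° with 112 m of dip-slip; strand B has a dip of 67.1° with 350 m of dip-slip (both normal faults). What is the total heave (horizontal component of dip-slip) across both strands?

174 m

heave_A = 112 × cos(70.1°) = 38.12 m
heave_B = 350 × cos(67.1°) = 136.2 m
total = 38.12 + 136.2 = 174 m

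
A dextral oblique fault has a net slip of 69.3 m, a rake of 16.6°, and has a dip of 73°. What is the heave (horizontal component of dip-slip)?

dip-slip = net slip × sin(rake) = 69.3 m × sin(16.6°) = 19.80 m
heave = dip-slip × cos(dip) = 19.80 × cos(73°) = 5.79 m

5.79 m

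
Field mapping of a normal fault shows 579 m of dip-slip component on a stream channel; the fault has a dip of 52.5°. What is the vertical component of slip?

throw = dip-slip × sin(dip) = 579 m × sin(52.5°) = 459 m

459 m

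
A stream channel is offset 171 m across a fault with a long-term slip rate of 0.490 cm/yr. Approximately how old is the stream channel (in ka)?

age = offset / rate = 171 m / (0.490 cm/yr) = 34900 yr = 34.9 ka

34.9 ka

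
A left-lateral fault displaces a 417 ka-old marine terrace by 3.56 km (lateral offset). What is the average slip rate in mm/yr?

rate = 3.56 km / 417 ka = 0.00854 m/yr = 8.54 mm/yr

8.54 mm/yr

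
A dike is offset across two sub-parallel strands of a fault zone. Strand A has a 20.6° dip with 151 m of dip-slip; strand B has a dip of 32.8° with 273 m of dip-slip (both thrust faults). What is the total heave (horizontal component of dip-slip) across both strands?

heave_A = 151 × cos(20.6°) = 141.3 m
heave_B = 273 × cos(32.8°) = 229.5 m
total = 141.3 + 229.5 = 371 m

371 m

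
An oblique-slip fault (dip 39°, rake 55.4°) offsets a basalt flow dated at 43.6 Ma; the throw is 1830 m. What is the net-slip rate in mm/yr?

0.0810 mm/yr

dip-slip = throw / sin(dip) = 1830 / sin(39°) = 2908 m
net slip = dip-slip / sin(rake) = 2908 / sin(55.4°) = 3533 m
rate = 3533 m / 43.6 Ma = 0.0000810 m/yr = 0.0810 mm/yr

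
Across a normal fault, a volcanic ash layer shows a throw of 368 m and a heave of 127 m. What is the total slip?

net slip = √(throw² + heave²) = √(368² + 127²) = 389 m

389 m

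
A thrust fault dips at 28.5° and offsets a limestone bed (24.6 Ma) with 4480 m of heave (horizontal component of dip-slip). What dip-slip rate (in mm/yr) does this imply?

0.207 mm/yr

dip-slip = heave / cos(dip) = 4480 m / cos(28.5°) = 5098 m
rate = 5098 m / 24.6 Ma = 0.000207 m/yr = 0.207 mm/yr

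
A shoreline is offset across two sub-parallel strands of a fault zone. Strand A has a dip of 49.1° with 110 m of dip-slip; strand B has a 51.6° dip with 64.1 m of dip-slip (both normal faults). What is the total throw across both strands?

throw_A = 110 × sin(49.1°) = 83.14 m
throw_B = 64.1 × sin(51.6°) = 50.23 m
total = 83.14 + 50.23 = 133 m

133 m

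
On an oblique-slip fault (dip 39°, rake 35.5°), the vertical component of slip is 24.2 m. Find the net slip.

dip-slip = throw / sin(dip) = 24.2 / sin(39°) = 38.45 m
net slip = dip-slip / sin(rake) = 38.45 / sin(35.5°) = 66.2 m

66.2 m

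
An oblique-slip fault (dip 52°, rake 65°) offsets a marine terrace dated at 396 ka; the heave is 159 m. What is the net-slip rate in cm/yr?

0.0720 cm/yr

dip-slip = heave / cos(dip) = 159 / cos(52°) = 258.3 m
net slip = dip-slip / sin(rake) = 258.3 / sin(65°) = 285 m
rate = 285 m / 396 ka = 0.000720 m/yr = 0.0720 cm/yr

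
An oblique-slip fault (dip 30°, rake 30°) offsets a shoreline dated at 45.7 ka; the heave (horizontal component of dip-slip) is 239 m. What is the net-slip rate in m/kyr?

dip-slip = heave / cos(dip) = 239 / cos(30°) = 276 m
net slip = dip-slip / sin(rake) = 276 / sin(30°) = 551.9 m
rate = 551.9 m / 45.7 ka = 0.0121 m/yr = 12.1 m/kyr

12.1 m/kyr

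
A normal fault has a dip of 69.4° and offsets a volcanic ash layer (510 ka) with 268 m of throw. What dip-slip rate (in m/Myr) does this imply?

561 m/Myr

dip-slip = throw / sin(dip) = 268 m / sin(69.4°) = 286.3 m
rate = 286.3 m / 510 ka = 0.000561 m/yr = 561 m/Myr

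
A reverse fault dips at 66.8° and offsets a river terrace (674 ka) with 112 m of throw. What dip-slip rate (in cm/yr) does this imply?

dip-slip = throw / sin(dip) = 112 m / sin(66.8°) = 121.9 m
rate = 121.9 m / 674 ka = 0.000181 m/yr = 0.0181 cm/yr

0.0181 cm/yr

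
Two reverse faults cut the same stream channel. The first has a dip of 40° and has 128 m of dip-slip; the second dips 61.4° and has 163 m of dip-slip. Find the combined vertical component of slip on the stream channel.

throw_A = 128 × sin(40°) = 82.28 m
throw_B = 163 × sin(61.4°) = 143.1 m
total = 82.28 + 143.1 = 225 m

225 m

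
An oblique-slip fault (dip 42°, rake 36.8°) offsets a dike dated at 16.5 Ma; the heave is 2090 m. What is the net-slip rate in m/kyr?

dip-slip = heave / cos(dip) = 2090 / cos(42°) = 2812 m
net slip = dip-slip / sin(rake) = 2812 / sin(36.8°) = 4695 m
rate = 4695 m / 16.5 Ma = 0.000285 m/yr = 0.285 m/kyr

0.285 m/kyr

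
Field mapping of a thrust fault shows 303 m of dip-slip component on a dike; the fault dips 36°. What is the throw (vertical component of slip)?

178 m

throw = dip-slip × sin(dip) = 303 m × sin(36°) = 178 m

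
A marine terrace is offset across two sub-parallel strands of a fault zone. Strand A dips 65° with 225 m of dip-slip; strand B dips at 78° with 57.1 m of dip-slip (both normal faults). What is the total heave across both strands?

heave_A = 225 × cos(65°) = 95.09 m
heave_B = 57.1 × cos(78°) = 11.87 m
total = 95.09 + 11.87 = 107 m

107 m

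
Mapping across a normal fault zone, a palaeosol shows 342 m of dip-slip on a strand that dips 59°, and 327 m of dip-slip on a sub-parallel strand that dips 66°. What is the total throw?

throw_A = 342 × sin(59°) = 293.2 m
throw_B = 327 × sin(66°) = 298.7 m
total = 293.2 + 298.7 = 592 m

592 m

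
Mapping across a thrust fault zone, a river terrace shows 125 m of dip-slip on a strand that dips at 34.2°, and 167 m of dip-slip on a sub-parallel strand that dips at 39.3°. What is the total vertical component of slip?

throw_A = 125 × sin(34.2°) = 70.26 m
throw_B = 167 × sin(39.3°) = 105.8 m
total = 70.26 + 105.8 = 176 m

176 m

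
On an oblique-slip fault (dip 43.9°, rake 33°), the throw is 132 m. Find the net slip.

dip-slip = throw / sin(dip) = 132 / sin(43.9°) = 190.4 m
net slip = dip-slip / sin(rake) = 190.4 / sin(33°) = 350 m

350 m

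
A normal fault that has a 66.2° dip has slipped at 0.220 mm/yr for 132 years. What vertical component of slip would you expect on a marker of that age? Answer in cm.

dip-slip = rate × time = 0.220 mm/yr × 132 years = 0.02904 m
throw = dip-slip × sin(dip) = 0.02904 × sin(66.2°) = 0.0266 m = 2.66 cm

2.66 cm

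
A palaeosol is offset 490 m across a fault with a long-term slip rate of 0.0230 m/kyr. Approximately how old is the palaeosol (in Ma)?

21.3 Ma

age = offset / rate = 490 m / (0.0230 m/kyr) = 2.13e+07 yr = 21.3 Ma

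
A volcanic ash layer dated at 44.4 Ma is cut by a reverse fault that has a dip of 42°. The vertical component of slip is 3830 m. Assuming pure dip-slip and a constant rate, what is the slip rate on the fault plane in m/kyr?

0.129 m/kyr

dip-slip = throw / sin(dip) = 3830 m / sin(42°) = 5724 m
rate = 5724 m / 44.4 Ma = 0.000129 m/yr = 0.129 m/kyr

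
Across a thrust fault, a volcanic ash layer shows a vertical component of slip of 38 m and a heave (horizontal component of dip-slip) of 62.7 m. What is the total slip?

net slip = √(throw² + heave²) = √(38² + 62.7²) = 73.3 m

73.3 m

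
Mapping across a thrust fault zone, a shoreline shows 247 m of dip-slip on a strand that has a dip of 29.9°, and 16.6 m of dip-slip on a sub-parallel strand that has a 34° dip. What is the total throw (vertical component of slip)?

132 m

throw_A = 247 × sin(29.9°) = 123.1 m
throw_B = 16.6 × sin(34°) = 9.283 m
total = 123.1 + 9.283 = 132 m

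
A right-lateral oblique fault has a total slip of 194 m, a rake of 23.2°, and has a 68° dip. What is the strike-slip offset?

strike-slip = net slip × cos(rake) = 194 m × cos(23.2°) = 178 m

178 m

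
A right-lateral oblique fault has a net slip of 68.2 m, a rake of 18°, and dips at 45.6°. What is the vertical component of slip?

15.1 m

dip-slip = net slip × sin(rake) = 68.2 m × sin(18°) = 21.07 m
throw = dip-slip × sin(dip) = 21.07 × sin(45.6°) = 15.1 m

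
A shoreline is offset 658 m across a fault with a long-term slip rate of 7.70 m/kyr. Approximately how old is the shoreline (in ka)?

85.5 ka

age = offset / rate = 658 m / (7.70 m/kyr) = 85500 yr = 85.5 ka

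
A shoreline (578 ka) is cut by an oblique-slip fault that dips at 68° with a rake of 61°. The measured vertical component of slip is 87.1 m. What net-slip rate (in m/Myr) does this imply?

dip-slip = throw / sin(dip) = 87.1 / sin(68°) = 93.94 m
net slip = dip-slip / sin(rake) = 93.94 / sin(61°) = 107.4 m
rate = 107.4 m / 578 ka = 0.000186 m/yr = 186 m/Myr

186 m/Myr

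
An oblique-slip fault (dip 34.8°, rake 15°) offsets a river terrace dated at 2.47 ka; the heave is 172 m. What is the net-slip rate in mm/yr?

dip-slip = heave / cos(dip) = 172 / cos(34.8°) = 209.5 m
net slip = dip-slip / sin(rake) = 209.5 / sin(15°) = 809.3 m
rate = 809.3 m / 2.47 ka = 0.328 m/yr = 328 mm/yr

328 mm/yr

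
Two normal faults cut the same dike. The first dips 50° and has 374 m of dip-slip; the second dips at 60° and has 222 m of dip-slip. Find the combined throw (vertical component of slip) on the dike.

479 m

throw_A = 374 × sin(50°) = 286.5 m
throw_B = 222 × sin(60°) = 192.3 m
total = 286.5 + 192.3 = 479 m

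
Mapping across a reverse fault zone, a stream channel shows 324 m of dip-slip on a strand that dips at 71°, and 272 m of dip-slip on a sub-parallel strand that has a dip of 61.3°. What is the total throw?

545 m

throw_A = 324 × sin(71°) = 306.3 m
throw_B = 272 × sin(61.3°) = 238.6 m
total = 306.3 + 238.6 = 545 m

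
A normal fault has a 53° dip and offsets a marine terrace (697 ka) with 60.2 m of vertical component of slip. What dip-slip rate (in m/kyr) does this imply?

dip-slip = throw / sin(dip) = 60.2 m / sin(53°) = 75.38 m
rate = 75.38 m / 697 ka = 0.000108 m/yr = 0.108 m/kyr

0.108 m/kyr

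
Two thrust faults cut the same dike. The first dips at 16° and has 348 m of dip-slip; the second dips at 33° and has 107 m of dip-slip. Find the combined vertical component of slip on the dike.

154 m

throw_A = 348 × sin(16°) = 95.92 m
throw_B = 107 × sin(33°) = 58.28 m
total = 95.92 + 58.28 = 154 m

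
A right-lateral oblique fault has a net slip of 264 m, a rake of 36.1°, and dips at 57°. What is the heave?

84.7 m

dip-slip = net slip × sin(rake) = 264 m × sin(36.1°) = 155.5 m
heave = dip-slip × cos(dip) = 155.5 × cos(57°) = 84.7 m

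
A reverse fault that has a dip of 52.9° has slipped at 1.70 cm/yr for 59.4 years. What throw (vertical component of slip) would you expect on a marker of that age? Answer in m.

0.805 m

dip-slip = rate × time = 1.70 cm/yr × 59.4 years = 1.010 m
throw = dip-slip × sin(dip) = 1.010 × sin(52.9°) = 0.805 m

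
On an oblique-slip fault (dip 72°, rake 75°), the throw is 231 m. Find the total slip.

251 m

dip-slip = throw / sin(dip) = 231 / sin(72°) = 242.9 m
net slip = dip-slip / sin(rake) = 242.9 / sin(75°) = 251 m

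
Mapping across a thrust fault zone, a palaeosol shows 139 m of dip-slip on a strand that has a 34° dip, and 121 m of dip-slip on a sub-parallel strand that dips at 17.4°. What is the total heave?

heave_A = 139 × cos(34°) = 115.2 m
heave_B = 121 × cos(17.4°) = 115.5 m
total = 115.2 + 115.5 = 231 m

231 m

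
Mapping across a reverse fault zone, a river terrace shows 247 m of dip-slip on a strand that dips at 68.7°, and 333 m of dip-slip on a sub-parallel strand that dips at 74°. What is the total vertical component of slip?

throw_A = 247 × sin(68.7°) = 230.1 m
throw_B = 333 × sin(74°) = 320.1 m
total = 230.1 + 320.1 = 550 m

550 m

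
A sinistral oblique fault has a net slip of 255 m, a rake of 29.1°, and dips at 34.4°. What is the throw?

dip-slip = net slip × sin(rake) = 255 m × sin(29.1°) = 124 m
throw = dip-slip × sin(dip) = 124 × sin(34.4°) = 70.1 m

70.1 m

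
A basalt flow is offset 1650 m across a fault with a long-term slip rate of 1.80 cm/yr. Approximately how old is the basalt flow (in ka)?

91.7 ka

age = offset / rate = 1650 m / (1.80 cm/yr) = 91700 yr = 91.7 ka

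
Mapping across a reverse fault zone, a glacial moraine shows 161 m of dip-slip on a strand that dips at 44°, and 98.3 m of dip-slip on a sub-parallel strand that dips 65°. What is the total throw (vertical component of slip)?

201 m

throw_A = 161 × sin(44°) = 111.8 m
throw_B = 98.3 × sin(65°) = 89.09 m
total = 111.8 + 89.09 = 201 m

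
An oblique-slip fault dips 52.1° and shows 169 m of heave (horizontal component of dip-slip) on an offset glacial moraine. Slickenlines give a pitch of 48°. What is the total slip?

dip-slip = heave / cos(dip) = 169 / cos(52.1°) = 275.1 m
net slip = dip-slip / sin(rake) = 275.1 / sin(48°) = 370 m

370 m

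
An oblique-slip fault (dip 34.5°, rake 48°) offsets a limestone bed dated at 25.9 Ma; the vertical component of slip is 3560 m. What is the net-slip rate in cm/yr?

dip-slip = throw / sin(dip) = 3560 / sin(34.5°) = 6285 m
net slip = dip-slip / sin(rake) = 6285 / sin(48°) = 8458 m
rate = 8458 m / 25.9 Ma = 0.000327 m/yr = 0.0327 cm/yr

0.0327 cm/yr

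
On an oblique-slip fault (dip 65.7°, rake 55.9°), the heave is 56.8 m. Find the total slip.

dip-slip = heave / cos(dip) = 56.8 / cos(65.7°) = 138 m
net slip = dip-slip / sin(rake) = 138 / sin(55.9°) = 167 m

167 m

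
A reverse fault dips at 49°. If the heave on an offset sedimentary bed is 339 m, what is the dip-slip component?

dip-slip = heave / cos(dip) = 339 / cos(49°) = 517 m

517 m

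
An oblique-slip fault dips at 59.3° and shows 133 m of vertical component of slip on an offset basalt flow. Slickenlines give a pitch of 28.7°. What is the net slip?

322 m

dip-slip = throw / sin(dip) = 133 / sin(59.3°) = 154.7 m
net slip = dip-slip / sin(rake) = 154.7 / sin(28.7°) = 322 m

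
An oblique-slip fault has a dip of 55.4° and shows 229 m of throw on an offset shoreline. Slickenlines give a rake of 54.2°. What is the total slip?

dip-slip = throw / sin(dip) = 229 / sin(55.4°) = 278.2 m
net slip = dip-slip / sin(rake) = 278.2 / sin(54.2°) = 343 m

343 m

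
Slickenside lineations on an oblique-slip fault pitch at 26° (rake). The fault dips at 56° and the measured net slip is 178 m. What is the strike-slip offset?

160 m

strike-slip = net slip × cos(rake) = 178 m × cos(26°) = 160 m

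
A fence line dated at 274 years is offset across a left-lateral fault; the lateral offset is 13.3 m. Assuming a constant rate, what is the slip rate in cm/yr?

rate = 13.3 m / 274 years = 0.0485 m/yr = 4.85 cm/yr

4.85 cm/yr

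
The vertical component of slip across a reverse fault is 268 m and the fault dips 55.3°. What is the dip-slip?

326 m

dip-slip = throw / sin(dip) = 268 / sin(55.3°) = 326 m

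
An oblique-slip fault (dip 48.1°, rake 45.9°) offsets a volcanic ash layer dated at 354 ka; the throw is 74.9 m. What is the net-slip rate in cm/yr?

0.0396 cm/yr

dip-slip = throw / sin(dip) = 74.9 / sin(48.1°) = 100.6 m
net slip = dip-slip / sin(rake) = 100.6 / sin(45.9°) = 140.1 m
rate = 140.1 m / 354 ka = 0.000396 m/yr = 0.0396 cm/yr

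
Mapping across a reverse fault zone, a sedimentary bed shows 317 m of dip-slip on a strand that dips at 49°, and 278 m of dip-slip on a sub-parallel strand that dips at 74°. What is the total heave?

285 m

heave_A = 317 × cos(49°) = 208 m
heave_B = 278 × cos(74°) = 76.63 m
total = 208 + 76.63 = 285 m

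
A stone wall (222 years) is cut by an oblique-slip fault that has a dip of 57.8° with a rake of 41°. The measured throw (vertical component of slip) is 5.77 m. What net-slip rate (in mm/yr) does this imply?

dip-slip = throw / sin(dip) = 5.77 / sin(57.8°) = 6.819 m
net slip = dip-slip / sin(rake) = 6.819 / sin(41°) = 10.39 m
rate = 10.39 m / 222 years = 0.0468 m/yr = 46.8 mm/yr

46.8 mm/yr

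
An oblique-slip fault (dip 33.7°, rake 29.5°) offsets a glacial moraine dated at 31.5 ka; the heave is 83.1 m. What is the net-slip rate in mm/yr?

dip-slip = heave / cos(dip) = 83.1 / cos(33.7°) = 99.89 m
net slip = dip-slip / sin(rake) = 99.89 / sin(29.5°) = 202.8 m
rate = 202.8 m / 31.5 ka = 0.00644 m/yr = 6.44 mm/yr

6.44 mm/yr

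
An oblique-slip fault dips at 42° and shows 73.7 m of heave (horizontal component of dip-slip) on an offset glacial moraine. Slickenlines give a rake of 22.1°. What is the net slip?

264 m

dip-slip = heave / cos(dip) = 73.7 / cos(42°) = 99.17 m
net slip = dip-slip / sin(rake) = 99.17 / sin(22.1°) = 264 m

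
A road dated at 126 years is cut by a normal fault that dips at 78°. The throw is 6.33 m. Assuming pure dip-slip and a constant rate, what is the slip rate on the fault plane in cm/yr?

5.14 cm/yr

dip-slip = throw / sin(dip) = 6.33 m / sin(78°) = 6.471 m
rate = 6.471 m / 126 years = 0.0514 m/yr = 5.14 cm/yr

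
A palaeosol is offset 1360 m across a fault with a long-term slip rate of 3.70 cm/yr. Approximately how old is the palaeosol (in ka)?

age = offset / rate = 1360 m / (3.70 cm/yr) = 36800 yr = 36.8 ka

36.8 ka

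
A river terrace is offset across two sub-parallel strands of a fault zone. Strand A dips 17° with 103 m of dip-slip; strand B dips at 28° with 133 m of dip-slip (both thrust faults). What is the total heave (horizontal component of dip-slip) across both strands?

216 m

heave_A = 103 × cos(17°) = 98.50 m
heave_B = 133 × cos(28°) = 117.4 m
total = 98.50 + 117.4 = 216 m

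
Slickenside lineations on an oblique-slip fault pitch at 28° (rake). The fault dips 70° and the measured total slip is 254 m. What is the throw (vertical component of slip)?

112 m

dip-slip = net slip × sin(rake) = 254 m × sin(28°) = 119.2 m
throw = dip-slip × sin(dip) = 119.2 × sin(70°) = 112 m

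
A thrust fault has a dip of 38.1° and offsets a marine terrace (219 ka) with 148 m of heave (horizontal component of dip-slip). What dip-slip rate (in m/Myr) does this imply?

859 m/Myr

dip-slip = heave / cos(dip) = 148 m / cos(38.1°) = 188.1 m
rate = 188.1 m / 219 ka = 0.000859 m/yr = 859 m/Myr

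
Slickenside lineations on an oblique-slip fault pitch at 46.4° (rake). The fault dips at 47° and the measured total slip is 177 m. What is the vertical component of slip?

93.7 m

dip-slip = net slip × sin(rake) = 177 m × sin(46.4°) = 128.2 m
throw = dip-slip × sin(dip) = 128.2 × sin(47°) = 93.7 m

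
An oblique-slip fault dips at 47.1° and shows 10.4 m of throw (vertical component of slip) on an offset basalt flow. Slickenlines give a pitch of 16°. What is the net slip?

51.5 m

dip-slip = throw / sin(dip) = 10.4 / sin(47.1°) = 14.20 m
net slip = dip-slip / sin(rake) = 14.20 / sin(16°) = 51.5 m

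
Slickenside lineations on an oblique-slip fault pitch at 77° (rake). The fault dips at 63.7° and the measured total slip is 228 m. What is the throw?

dip-slip = net slip × sin(rake) = 228 m × sin(77°) = 222.2 m
throw = dip-slip × sin(dip) = 222.2 × sin(63.7°) = 199 m

199 m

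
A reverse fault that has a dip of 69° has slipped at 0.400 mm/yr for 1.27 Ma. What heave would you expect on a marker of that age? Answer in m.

182 m

dip-slip = rate × time = 0.400 mm/yr × 1.27 Ma = 508 m
heave = dip-slip × cos(dip) = 508 × cos(69°) = 182 m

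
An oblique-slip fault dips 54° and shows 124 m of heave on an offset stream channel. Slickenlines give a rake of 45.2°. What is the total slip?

dip-slip = heave / cos(dip) = 124 / cos(54°) = 211 m
net slip = dip-slip / sin(rake) = 211 / sin(45.2°) = 297 m

297 m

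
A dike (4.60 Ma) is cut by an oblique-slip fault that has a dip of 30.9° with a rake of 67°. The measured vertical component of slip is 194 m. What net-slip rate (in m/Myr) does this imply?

dip-slip = throw / sin(dip) = 194 / sin(30.9°) = 377.8 m
net slip = dip-slip / sin(rake) = 377.8 / sin(67°) = 410.4 m
rate = 410.4 m / 4.60 Ma = 0.0000892 m/yr = 89.2 m/Myr

89.2 m/Myr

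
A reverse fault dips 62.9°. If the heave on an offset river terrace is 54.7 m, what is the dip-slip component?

120 m

dip-slip = heave / cos(dip) = 54.7 / cos(62.9°) = 120 m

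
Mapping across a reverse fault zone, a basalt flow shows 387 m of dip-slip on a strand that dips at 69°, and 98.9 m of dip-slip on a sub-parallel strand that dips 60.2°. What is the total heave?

heave_A = 387 × cos(69°) = 138.7 m
heave_B = 98.9 × cos(60.2°) = 49.15 m
total = 138.7 + 49.15 = 188 m

188 m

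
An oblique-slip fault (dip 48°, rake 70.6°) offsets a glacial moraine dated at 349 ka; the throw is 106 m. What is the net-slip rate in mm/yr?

dip-slip = throw / sin(dip) = 106 / sin(48°) = 142.6 m
net slip = dip-slip / sin(rake) = 142.6 / sin(70.6°) = 151.2 m
rate = 151.2 m / 349 ka = 0.000433 m/yr = 0.433 mm/yr

0.433 mm/yr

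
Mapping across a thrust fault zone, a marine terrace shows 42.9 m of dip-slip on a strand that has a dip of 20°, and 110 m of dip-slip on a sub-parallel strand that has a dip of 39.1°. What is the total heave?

126 m

heave_A = 42.9 × cos(20°) = 40.31 m
heave_B = 110 × cos(39.1°) = 85.37 m
total = 40.31 + 85.37 = 126 m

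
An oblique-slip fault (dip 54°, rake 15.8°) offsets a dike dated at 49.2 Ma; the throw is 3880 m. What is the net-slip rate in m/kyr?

dip-slip = throw / sin(dip) = 3880 / sin(54°) = 4796 m
net slip = dip-slip / sin(rake) = 4796 / sin(15.8°) = 17610 m
rate = 17610 m / 49.2 Ma = 0.000358 m/yr = 0.358 m/kyr

0.358 m/kyr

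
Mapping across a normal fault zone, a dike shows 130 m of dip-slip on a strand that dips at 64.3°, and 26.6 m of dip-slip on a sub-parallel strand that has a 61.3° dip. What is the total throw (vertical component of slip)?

throw_A = 130 × sin(64.3°) = 117.1 m
throw_B = 26.6 × sin(61.3°) = 23.33 m
total = 117.1 + 23.33 = 140 m

140 m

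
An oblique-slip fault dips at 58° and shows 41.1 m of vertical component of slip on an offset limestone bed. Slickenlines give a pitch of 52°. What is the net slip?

dip-slip = throw / sin(dip) = 41.1 / sin(58°) = 48.46 m
net slip = dip-slip / sin(rake) = 48.46 / sin(52°) = 61.5 m

61.5 m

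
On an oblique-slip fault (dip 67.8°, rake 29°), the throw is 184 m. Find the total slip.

dip-slip = throw / sin(dip) = 184 / sin(67.8°) = 198.7 m
net slip = dip-slip / sin(rake) = 198.7 / sin(29°) = 410 m

410 m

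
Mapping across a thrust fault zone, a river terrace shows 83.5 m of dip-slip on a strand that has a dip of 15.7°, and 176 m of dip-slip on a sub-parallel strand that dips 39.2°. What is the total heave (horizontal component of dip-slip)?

217 m

heave_A = 83.5 × cos(15.7°) = 80.38 m
heave_B = 176 × cos(39.2°) = 136.4 m
total = 80.38 + 136.4 = 217 m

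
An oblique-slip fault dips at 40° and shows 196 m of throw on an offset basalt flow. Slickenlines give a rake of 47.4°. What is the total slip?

414 m

dip-slip = throw / sin(dip) = 196 / sin(40°) = 304.9 m
net slip = dip-slip / sin(rake) = 304.9 / sin(47.4°) = 414 m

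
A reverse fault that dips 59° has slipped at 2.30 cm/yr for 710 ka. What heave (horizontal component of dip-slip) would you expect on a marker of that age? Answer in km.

8.41 km

dip-slip = rate × time = 2.30 cm/yr × 710 ka = 16330 m
heave = dip-slip × cos(dip) = 16330 × cos(59°) = 8410 m = 8.41 km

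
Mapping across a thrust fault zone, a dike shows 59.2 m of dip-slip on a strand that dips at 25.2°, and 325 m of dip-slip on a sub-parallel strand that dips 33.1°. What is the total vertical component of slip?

throw_A = 59.2 × sin(25.2°) = 25.21 m
throw_B = 325 × sin(33.1°) = 177.5 m
total = 25.21 + 177.5 = 203 m

203 m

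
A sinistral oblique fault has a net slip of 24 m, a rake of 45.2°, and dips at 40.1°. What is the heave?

13 m

dip-slip = net slip × sin(rake) = 24 m × sin(45.2°) = 17.03 m
heave = dip-slip × cos(dip) = 17.03 × cos(40.1°) = 13 m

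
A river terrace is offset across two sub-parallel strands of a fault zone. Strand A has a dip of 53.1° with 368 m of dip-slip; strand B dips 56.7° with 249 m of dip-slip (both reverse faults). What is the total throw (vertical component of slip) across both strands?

502 m

throw_A = 368 × sin(53.1°) = 294.3 m
throw_B = 249 × sin(56.7°) = 208.1 m
total = 294.3 + 208.1 = 502 m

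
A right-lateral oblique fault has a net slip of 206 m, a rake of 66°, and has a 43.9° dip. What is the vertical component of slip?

130 m

dip-slip = net slip × sin(rake) = 206 m × sin(66°) = 188.2 m
throw = dip-slip × sin(dip) = 188.2 × sin(43.9°) = 130 m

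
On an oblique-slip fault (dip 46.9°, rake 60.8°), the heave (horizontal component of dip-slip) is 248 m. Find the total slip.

dip-slip = heave / cos(dip) = 248 / cos(46.9°) = 363 m
net slip = dip-slip / sin(rake) = 363 / sin(60.8°) = 416 m

416 m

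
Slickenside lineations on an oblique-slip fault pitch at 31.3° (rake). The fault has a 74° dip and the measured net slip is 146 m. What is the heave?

dip-slip = net slip × sin(rake) = 146 m × sin(31.3°) = 75.85 m
heave = dip-slip × cos(dip) = 75.85 × cos(74°) = 20.9 m

20.9 m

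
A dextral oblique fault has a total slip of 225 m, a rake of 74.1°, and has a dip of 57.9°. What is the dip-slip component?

216 m

dip-slip = net slip × sin(rake) = 225 m × sin(74.1°) = 216 m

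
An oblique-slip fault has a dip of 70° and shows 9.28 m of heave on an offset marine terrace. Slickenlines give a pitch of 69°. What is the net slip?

29.1 m

dip-slip = heave / cos(dip) = 9.28 / cos(70°) = 27.13 m
net slip = dip-slip / sin(rake) = 27.13 / sin(69°) = 29.1 m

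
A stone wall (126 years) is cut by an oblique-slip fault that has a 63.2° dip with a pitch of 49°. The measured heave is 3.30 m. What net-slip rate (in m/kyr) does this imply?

dip-slip = heave / cos(dip) = 3.30 / cos(63.2°) = 7.319 m
net slip = dip-slip / sin(rake) = 7.319 / sin(49°) = 9.698 m
rate = 9.698 m / 126 years = 0.0770 m/yr = 77 m/kyr

77 m/kyr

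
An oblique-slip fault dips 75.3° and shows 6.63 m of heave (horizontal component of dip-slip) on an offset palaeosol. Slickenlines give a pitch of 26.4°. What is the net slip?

dip-slip = heave / cos(dip) = 6.63 / cos(75.3°) = 26.13 m
net slip = dip-slip / sin(rake) = 26.13 / sin(26.4°) = 58.8 m

58.8 m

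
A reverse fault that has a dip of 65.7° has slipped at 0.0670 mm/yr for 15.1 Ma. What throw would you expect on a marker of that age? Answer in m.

dip-slip = rate × time = 0.0670 mm/yr × 15.1 Ma = 1012 m
throw = dip-slip × sin(dip) = 1012 × sin(65.7°) = 922 m

922 m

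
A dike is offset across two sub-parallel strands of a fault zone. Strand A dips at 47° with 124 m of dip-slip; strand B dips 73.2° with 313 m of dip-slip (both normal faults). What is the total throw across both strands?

throw_A = 124 × sin(47°) = 90.69 m
throw_B = 313 × sin(73.2°) = 299.6 m
total = 90.69 + 299.6 = 390 m

390 m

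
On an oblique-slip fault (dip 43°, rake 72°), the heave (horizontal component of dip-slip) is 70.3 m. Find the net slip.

dip-slip = heave / cos(dip) = 70.3 / cos(43°) = 96.12 m
net slip = dip-slip / sin(rake) = 96.12 / sin(72°) = 101 m

101 m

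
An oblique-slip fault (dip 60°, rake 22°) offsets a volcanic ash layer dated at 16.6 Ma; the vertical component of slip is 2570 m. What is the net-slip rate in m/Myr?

477 m/Myr

dip-slip = throw / sin(dip) = 2570 / sin(60°) = 2968 m
net slip = dip-slip / sin(rake) = 2968 / sin(22°) = 7922 m
rate = 7922 m / 16.6 Ma = 0.000477 m/yr = 477 m/Myr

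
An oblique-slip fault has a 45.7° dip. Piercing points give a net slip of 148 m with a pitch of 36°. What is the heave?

dip-slip = net slip × sin(rake) = 148 m × sin(36°) = 86.99 m
heave = dip-slip × cos(dip) = 86.99 × cos(45.7°) = 60.8 m

60.8 m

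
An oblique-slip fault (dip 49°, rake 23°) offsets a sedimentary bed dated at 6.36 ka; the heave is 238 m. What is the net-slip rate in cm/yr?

dip-slip = heave / cos(dip) = 238 / cos(49°) = 362.8 m
net slip = dip-slip / sin(rake) = 362.8 / sin(23°) = 928.4 m
rate = 928.4 m / 6.36 ka = 0.146 m/yr = 14.6 cm/yr

14.6 cm/yr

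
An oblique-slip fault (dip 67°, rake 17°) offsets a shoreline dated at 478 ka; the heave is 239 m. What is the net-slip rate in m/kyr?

4.38 m/kyr

dip-slip = heave / cos(dip) = 239 / cos(67°) = 611.7 m
net slip = dip-slip / sin(rake) = 611.7 / sin(17°) = 2092 m
rate = 2092 m / 478 ka = 0.00438 m/yr = 4.38 m/kyr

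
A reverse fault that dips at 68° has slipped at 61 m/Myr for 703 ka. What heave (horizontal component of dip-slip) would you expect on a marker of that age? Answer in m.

16.1 m

dip-slip = rate × time = 61 m/Myr × 703 ka = 42.88 m
heave = dip-slip × cos(dip) = 42.88 × cos(68°) = 16.1 m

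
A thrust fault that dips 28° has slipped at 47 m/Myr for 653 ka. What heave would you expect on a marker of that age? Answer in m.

dip-slip = rate × time = 47 m/Myr × 653 ka = 30.69 m
heave = dip-slip × cos(dip) = 30.69 × cos(28°) = 27.1 m

27.1 m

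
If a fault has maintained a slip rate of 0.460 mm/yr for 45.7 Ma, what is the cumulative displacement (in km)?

21 km

slip = rate × time = 0.460 mm/yr × 45.7 Ma = 21000 m = 21 km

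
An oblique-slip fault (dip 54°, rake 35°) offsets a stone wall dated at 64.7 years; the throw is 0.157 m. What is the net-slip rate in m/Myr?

dip-slip = throw / sin(dip) = 0.157 / sin(54°) = 0.1941 m
net slip = dip-slip / sin(rake) = 0.1941 / sin(35°) = 0.3383 m
rate = 0.3383 m / 64.7 years = 0.00523 m/yr = 5230 m/Myr

5230 m/Myr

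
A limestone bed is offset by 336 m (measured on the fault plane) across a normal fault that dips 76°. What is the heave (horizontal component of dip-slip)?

81.3 m

heave = dip-slip × cos(dip) = 336 m × cos(76°) = 81.3 m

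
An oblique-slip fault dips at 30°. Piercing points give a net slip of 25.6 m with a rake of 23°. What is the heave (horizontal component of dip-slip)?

dip-slip = net slip × sin(rake) = 25.6 m × sin(23°) = 10 m
heave = dip-slip × cos(dip) = 10 × cos(30°) = 8.66 m

8.66 m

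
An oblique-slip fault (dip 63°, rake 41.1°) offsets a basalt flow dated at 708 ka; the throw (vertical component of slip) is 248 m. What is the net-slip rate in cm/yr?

dip-slip = throw / sin(dip) = 248 / sin(63°) = 278.3 m
net slip = dip-slip / sin(rake) = 278.3 / sin(41.1°) = 423.4 m
rate = 423.4 m / 708 ka = 0.000598 m/yr = 0.0598 cm/yr

0.0598 cm/yr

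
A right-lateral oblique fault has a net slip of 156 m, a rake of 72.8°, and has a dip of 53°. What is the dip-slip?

dip-slip = net slip × sin(rake) = 156 m × sin(72.8°) = 149 m

149 m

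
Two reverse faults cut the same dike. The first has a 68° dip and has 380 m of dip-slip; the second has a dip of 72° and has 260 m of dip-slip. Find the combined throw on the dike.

throw_A = 380 × sin(68°) = 352.3 m
throw_B = 260 × sin(72°) = 247.3 m
total = 352.3 + 247.3 = 600 m

600 m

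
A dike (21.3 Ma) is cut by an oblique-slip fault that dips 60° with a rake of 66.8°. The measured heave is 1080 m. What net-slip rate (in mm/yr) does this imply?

dip-slip = heave / cos(dip) = 1080 / cos(60°) = 2160 m
net slip = dip-slip / sin(rake) = 2160 / sin(66.8°) = 2350 m
rate = 2350 m / 21.3 Ma = 0.000110 m/yr = 0.110 mm/yr

0.110 mm/yr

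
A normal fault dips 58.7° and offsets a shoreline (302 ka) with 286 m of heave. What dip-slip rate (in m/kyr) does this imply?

1.82 m/kyr

dip-slip = heave / cos(dip) = 286 m / cos(58.7°) = 550.5 m
rate = 550.5 m / 302 ka = 0.00182 m/yr = 1.82 m/kyr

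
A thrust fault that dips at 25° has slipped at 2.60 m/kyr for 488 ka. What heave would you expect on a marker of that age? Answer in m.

1150 m

dip-slip = rate × time = 2.60 m/kyr × 488 ka = 1269 m
heave = dip-slip × cos(dip) = 1269 × cos(25°) = 1150 m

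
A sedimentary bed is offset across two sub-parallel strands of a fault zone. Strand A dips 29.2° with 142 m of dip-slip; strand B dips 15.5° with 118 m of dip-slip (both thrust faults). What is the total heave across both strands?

heave_A = 142 × cos(29.2°) = 124 m
heave_B = 118 × cos(15.5°) = 113.7 m
total = 124 + 113.7 = 238 m

238 m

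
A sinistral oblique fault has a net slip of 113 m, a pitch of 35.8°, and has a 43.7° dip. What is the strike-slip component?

strike-slip = net slip × cos(rake) = 113 m × cos(35.8°) = 91.7 m

91.7 m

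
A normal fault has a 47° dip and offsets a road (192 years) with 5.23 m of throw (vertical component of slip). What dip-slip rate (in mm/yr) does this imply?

dip-slip = throw / sin(dip) = 5.23 m / sin(47°) = 7.151 m
rate = 7.151 m / 192 years = 0.0372 m/yr = 37.2 mm/yr

37.2 mm/yr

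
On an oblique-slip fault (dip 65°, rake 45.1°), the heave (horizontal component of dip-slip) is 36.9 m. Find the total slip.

dip-slip = heave / cos(dip) = 36.9 / cos(65°) = 87.31 m
net slip = dip-slip / sin(rake) = 87.31 / sin(45.1°) = 123 m

123 m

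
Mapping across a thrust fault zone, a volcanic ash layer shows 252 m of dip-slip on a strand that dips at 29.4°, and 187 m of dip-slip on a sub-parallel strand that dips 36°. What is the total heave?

heave_A = 252 × cos(29.4°) = 219.5 m
heave_B = 187 × cos(36°) = 151.3 m
total = 219.5 + 151.3 = 371 m

371 m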